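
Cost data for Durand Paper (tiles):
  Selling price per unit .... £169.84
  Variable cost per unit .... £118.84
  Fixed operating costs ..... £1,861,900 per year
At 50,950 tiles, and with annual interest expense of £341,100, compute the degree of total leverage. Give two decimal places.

Total contribution margin = 50,950 × £51.00 = £2,598,450.00.
Operating income = contribution − fixed costs = £2,598,450.00 − £1,861,900 = £736,550.00. Interest = £341,100.00.
DOL = £2,598,450.00 ÷ £736,550.00 = 3.5279; DFL = £736,550.00 ÷ £395,450.00 = 1.8626.
Combined leverage = 3.5279 × 1.8626 = 6.5711.

6.57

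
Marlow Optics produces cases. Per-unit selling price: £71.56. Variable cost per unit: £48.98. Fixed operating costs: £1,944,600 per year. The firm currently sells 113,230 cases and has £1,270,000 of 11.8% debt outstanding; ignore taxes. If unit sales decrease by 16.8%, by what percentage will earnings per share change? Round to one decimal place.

Contribution at this volume is 113,230 × £22.58 = £2,556,733.40.
EBIT = £2,556,733.40 − £1,944,600 = £612,133.40.
After interest of £149,860.00, pre-tax earnings = £462,273.40.
Degree of combined leverage = contribution ÷ (EBIT − I) = £2,556,733.40 ÷ £462,273.40 = 5.5308.
%ΔEPS = DCL × %ΔSales = 5.5308 × -16.8% = -92.9%.

-92.9%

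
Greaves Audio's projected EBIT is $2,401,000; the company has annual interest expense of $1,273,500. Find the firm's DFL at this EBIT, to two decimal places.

2.13

Interest = $1,273,500.00.
DFL = EBIT ÷ (EBIT − I) = $2,401,000 ÷ ($2,401,000 − $1,273,500.00) = $2,401,000 ÷ $1,127,500.00 = 2.1295.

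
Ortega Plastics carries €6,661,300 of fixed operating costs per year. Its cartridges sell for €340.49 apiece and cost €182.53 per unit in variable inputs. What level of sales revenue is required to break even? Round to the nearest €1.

€14,358,737

Contribution margin per unit = €340.49 − €182.53 = €157.96, a CM ratio of €157.96 ÷ €340.49 = 0.4639.
Break-even revenue = fixed costs × price ÷ CM = €6,661,300 × €340.49 ÷ €157.96 = €14,358,737.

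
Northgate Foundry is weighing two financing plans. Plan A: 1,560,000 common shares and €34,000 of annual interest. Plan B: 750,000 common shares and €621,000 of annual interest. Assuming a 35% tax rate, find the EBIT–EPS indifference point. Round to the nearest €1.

Set EPS_A = EPS_B: (EBIT − €34,000)(1 − 0.35) ÷ 1,560,000 = (EBIT − €621,000)(1 − 0.35) ÷ 750,000.
Cancelling (1 − t) and cross-multiplying: 750,000·(EBIT − 34,000) = 1,560,000·(EBIT − 621,000).
Solving, EBIT = (621,000·1,560,000 − 34,000·750,000) / (1,560,000 − 750,000) = 943,260,000,000 / 810,000 = 1,164,518.52.

€1,164,519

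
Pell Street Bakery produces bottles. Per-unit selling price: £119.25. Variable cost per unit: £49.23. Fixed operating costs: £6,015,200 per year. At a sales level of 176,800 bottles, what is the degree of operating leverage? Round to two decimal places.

1.95

At 176,800 units, contribution = 176,800 × £70.02 = £12,379,536.00.
Operating income = contribution − fixed costs = £12,379,536.00 − £6,015,200 = £6,364,336.00.
DOL = contribution ÷ EBIT = £12,379,536.00 ÷ £6,364,336.00 = 1.9451.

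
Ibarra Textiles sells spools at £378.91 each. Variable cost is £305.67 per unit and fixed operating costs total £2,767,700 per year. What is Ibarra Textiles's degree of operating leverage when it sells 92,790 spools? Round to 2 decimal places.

At 92,790 units, contribution = 92,790 × £73.24 = £6,795,939.60.
Subtracting fixed costs: EBIT = £6,795,939.60 − £2,767,700 = £4,028,239.60.
So DOL = total CM / EBIT = £6,795,939.60 / £4,028,239.60 = 1.6871.

1.69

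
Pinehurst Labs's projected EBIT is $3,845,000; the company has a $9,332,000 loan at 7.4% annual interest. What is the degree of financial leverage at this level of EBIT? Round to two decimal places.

1.22

Interest = $690,568.00.
DFL = EBIT ÷ (EBIT − I) = $3,845,000 ÷ ($3,845,000 − $690,568.00) = $3,845,000 ÷ $3,154,432.00 = 1.2189.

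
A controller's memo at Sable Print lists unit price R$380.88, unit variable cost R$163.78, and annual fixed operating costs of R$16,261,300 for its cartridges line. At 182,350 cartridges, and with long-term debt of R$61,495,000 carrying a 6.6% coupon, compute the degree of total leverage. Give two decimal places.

Total contribution margin = 182,350 × R$217.10 = R$39,588,185.00.
EBIT = R$39,588,185.00 − R$16,261,300 = R$23,326,885.00. Interest = R$4,058,670.00, so EBIT − I = R$19,268,215.00.
Degree of total leverage = total CM / (EBIT − interest) = R$39,588,185.00 / R$19,268,215.00 = 2.0546.

2.05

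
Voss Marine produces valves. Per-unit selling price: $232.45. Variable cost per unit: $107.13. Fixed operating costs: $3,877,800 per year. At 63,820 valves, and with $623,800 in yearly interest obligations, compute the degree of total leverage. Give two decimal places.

2.29

Total contribution margin = 63,820 × $125.32 = $7,997,922.40.
EBIT = $7,997,922.40 − $3,877,800 = $4,120,122.40. Interest = $623,800.00, so EBIT − I = $3,496,322.40.
DCL = contribution ÷ (EBIT − I) = $7,997,922.40 ÷ $3,496,322.40 = 2.2875.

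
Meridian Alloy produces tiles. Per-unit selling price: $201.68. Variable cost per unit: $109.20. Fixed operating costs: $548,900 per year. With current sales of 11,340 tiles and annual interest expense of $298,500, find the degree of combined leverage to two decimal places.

5.21

Contribution at this volume is 11,340 × $92.48 = $1,048,723.20.
Operating income = contribution − fixed costs = $1,048,723.20 − $548,900 = $499,823.20. Interest = $298,500.00.
DOL = $1,048,723.20 ÷ $499,823.20 = 2.0982; DFL = $499,823.20 ÷ $201,323.20 = 2.4827.
DCL = DOL × DFL = 2.0982 × 2.4827 = 5.2092.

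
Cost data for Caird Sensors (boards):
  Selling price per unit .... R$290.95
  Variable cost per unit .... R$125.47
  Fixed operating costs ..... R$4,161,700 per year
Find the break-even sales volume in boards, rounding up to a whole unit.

Each unit contributes R$290.95 − R$125.47 = R$165.48.
Break-even volume = fixed costs ÷ CM per unit = R$4,161,700 ÷ R$165.48 = 25,149.26, so 25,150 boards.

25,150 boards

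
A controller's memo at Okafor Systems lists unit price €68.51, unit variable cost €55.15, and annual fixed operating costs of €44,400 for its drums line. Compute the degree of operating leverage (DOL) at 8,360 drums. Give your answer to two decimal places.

At 8,360 units, contribution = 8,360 × €13.36 = €111,689.60.
Operating income = contribution − fixed costs = €111,689.60 − €44,400 = €67,289.60.
DOL = contribution ÷ EBIT = €111,689.60 ÷ €67,289.60 = 1.6598.

1.66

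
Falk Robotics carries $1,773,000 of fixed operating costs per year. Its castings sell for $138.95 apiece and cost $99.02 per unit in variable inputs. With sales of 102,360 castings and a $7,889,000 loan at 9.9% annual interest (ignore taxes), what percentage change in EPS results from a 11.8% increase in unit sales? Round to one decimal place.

At 102,360 units, contribution = 102,360 × $39.93 = $4,087,234.80.
Operating income = contribution − fixed costs = $4,087,234.80 − $1,773,000 = $2,314,234.80.
After interest of $781,011.00, pre-tax earnings = $1,533,223.80.
Degree of combined leverage = contribution ÷ (EBIT − I) = $4,087,234.80 ÷ $1,533,223.80 = 2.6658.
%ΔEPS = DCL × %ΔSales = 2.6658 × +11.8% = +31.5%.

+31.5%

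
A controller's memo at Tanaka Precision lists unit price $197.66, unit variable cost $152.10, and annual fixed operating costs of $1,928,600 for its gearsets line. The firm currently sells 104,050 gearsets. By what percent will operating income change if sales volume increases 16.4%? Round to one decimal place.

Contribution at this volume is 104,050 × $45.56 = $4,740,518.00.
Operating income = contribution − fixed costs = $4,740,518.00 − $1,928,600 = $2,811,918.00.
DOL = contribution ÷ EBIT = $4,740,518.00 ÷ $2,811,918.00 = 1.6859.
%ΔEBIT = DOL × %ΔSales = 1.6859 × +16.4% = +27.6%.

+27.6%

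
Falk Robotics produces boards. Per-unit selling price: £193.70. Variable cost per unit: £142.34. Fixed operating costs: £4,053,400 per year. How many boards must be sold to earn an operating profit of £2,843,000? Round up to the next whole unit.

134,276 boards

Each unit contributes £193.70 − £142.34 = £51.36.
Need Q such that Q × £51.36 − £4,053,400 = £2,843,000, i.e. Q = £6,896,400 / £51.36 = 134,275.70 → 134,276.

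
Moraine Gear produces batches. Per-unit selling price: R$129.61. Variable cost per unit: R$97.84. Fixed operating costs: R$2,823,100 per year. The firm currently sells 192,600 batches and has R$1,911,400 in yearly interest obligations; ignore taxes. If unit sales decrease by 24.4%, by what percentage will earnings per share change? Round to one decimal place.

Contribution at this volume is 192,600 × R$31.77 = R$6,118,902.00.
Subtracting fixed costs: EBIT = R$6,118,902.00 − R$2,823,100 = R$3,295,802.00.
After interest of R$1,911,400.00, pre-tax earnings = R$1,384,402.00.
DCL = total CM / (EBIT − I) = R$6,118,902.00 / R$1,384,402.00 = 4.4199.
%ΔEPS = DCL × %ΔSales = 4.4199 × -24.4% = -107.8%.

-107.8%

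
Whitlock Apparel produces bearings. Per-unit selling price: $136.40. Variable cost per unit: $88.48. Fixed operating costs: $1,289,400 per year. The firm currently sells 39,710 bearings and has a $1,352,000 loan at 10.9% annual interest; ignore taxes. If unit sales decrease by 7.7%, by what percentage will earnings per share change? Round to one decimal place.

At 39,710 units, contribution = 39,710 × $47.92 = $1,902,903.20.
Subtracting fixed costs: EBIT = $1,902,903.20 − $1,289,400 = $613,503.20.
Interest = $147,368.00, so EBIT − I = $466,135.20.
DCL = total CM / (EBIT − I) = $1,902,903.20 / $466,135.20 = 4.0823.
EPS therefore changes by 4.0823 × (-7.7%) = -31.4%.

-31.4%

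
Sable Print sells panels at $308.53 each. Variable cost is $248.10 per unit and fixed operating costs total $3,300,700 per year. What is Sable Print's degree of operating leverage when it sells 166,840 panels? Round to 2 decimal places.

1.49

Contribution at this volume is 166,840 × $60.43 = $10,082,141.20.
Subtracting fixed costs: EBIT = $10,082,141.20 − $3,300,700 = $6,781,441.20.
Degree of operating leverage = $10,082,141.20 / $6,781,441.20 = 1.4867.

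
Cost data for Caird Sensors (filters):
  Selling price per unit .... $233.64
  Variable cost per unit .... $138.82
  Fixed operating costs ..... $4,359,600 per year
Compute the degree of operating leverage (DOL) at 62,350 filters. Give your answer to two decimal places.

Contribution at this volume is 62,350 × $94.82 = $5,912,027.00.
Subtracting fixed costs: EBIT = $5,912,027.00 − $4,359,600 = $1,552,427.00.
Degree of operating leverage = $5,912,027.00 / $1,552,427.00 = 3.8082.

3.81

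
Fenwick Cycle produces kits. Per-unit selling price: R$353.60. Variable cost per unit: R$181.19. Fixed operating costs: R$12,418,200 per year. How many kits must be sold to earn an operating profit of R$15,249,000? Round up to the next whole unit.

Contribution margin per unit = R$353.60 − R$181.19 = R$172.41.
Need Q such that Q × R$172.41 − R$12,418,200 = R$15,249,000, i.e. Q = R$27,667,200 / R$172.41 = 160,473.29 → 160,474.

160,474 kits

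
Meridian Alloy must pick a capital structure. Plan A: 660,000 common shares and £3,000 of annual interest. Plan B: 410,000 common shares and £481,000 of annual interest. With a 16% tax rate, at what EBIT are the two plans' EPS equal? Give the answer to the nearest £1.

£1,264,920

Set EPS_A = EPS_B: (EBIT − £3,000)(1 − 0.16) ÷ 660,000 = (EBIT − £481,000)(1 − 0.16) ÷ 410,000.
Cancelling (1 − t) and cross-multiplying: 410,000·(EBIT − 3,000) = 660,000·(EBIT − 481,000).
Solving, EBIT = (481,000·660,000 − 3,000·410,000) / (660,000 − 410,000) = 316,230,000,000 / 250,000 = 1,264,920.00.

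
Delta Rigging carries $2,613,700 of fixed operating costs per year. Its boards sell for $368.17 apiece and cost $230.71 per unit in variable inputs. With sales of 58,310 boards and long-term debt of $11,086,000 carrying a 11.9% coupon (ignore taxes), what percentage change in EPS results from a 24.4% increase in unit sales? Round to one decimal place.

+47.9%

Contribution at this volume is 58,310 × $137.46 = $8,015,292.60.
Operating income = contribution − fixed costs = $8,015,292.60 − $2,613,700 = $5,401,592.60.
Interest = $1,319,234.00, so EBIT − I = $4,082,358.60.
Degree of combined leverage = contribution ÷ (EBIT − I) = $8,015,292.60 ÷ $4,082,358.60 = 1.9634.
%ΔEPS = DCL × %ΔSales = 1.9634 × +24.4% = +47.9%.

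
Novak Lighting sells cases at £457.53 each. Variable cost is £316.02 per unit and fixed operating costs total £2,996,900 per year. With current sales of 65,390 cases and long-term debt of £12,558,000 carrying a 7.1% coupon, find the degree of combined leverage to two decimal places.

1.72

Contribution at this volume is 65,390 × £141.51 = £9,253,338.90.
EBIT = £9,253,338.90 − £2,996,900 = £6,256,438.90. Interest = £891,618.00, so EBIT − I = £5,364,820.90.
DCL = contribution ÷ (EBIT − I) = £9,253,338.90 ÷ £5,364,820.90 = 1.7248.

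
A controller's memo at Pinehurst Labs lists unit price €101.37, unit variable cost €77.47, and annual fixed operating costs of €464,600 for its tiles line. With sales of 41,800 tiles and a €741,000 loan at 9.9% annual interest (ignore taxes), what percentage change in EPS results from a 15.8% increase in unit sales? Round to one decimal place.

+34.2%

Contribution at this volume is 41,800 × €23.90 = €999,020.00.
Subtracting fixed costs: EBIT = €999,020.00 − €464,600 = €534,420.00.
After interest of €73,359.00, pre-tax earnings = €461,061.00.
DCL = total CM / (EBIT − I) = €999,020.00 / €461,061.00 = 2.1668.
%ΔEPS = DCL × %ΔSales = 2.1668 × +15.8% = +34.2%.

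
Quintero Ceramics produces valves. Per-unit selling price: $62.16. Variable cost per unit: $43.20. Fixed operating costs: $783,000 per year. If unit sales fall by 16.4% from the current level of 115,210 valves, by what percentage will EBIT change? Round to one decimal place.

At 115,210 units, contribution = 115,210 × $18.96 = $2,184,381.60.
Subtracting fixed costs: EBIT = $2,184,381.60 − $783,000 = $1,401,381.60.
Degree of operating leverage = $2,184,381.60 / $1,401,381.60 = 1.5587.
%ΔEBIT = DOL × %ΔSales = 1.5587 × -16.4% = -25.6%.

-25.6%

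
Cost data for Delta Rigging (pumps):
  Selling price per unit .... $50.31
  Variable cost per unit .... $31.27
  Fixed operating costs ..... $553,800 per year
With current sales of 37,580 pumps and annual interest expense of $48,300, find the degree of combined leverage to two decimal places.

6.31

Contribution at this volume is 37,580 × $19.04 = $715,523.20.
EBIT = $715,523.20 − $553,800 = $161,723.20. Interest = $48,300.00, so EBIT − I = $113,423.20.
Degree of total leverage = total CM / (EBIT − interest) = $715,523.20 / $113,423.20 = 6.3084.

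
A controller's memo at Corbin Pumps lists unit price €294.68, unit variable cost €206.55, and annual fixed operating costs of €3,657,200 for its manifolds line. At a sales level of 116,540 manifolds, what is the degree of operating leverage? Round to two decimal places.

Total contribution margin = 116,540 × €88.13 = €10,270,670.20.
Operating income = contribution − fixed costs = €10,270,670.20 − €3,657,200 = €6,613,470.20.
Degree of operating leverage = €10,270,670.20 / €6,613,470.20 = 1.5530.

1.55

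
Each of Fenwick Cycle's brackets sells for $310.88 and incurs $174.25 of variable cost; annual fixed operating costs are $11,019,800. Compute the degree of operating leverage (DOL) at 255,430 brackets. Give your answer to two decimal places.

1.46

Total contribution margin = 255,430 × $136.63 = $34,899,400.90.
Operating income = contribution − fixed costs = $34,899,400.90 − $11,019,800 = $23,879,600.90.
Degree of operating leverage = $34,899,400.90 / $23,879,600.90 = 1.4615.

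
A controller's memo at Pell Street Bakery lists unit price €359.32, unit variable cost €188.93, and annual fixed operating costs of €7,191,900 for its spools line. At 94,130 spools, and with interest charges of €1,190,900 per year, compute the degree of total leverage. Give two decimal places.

Contribution at this volume is 94,130 × €170.39 = €16,038,810.70.
Subtracting fixed costs: EBIT = €16,038,810.70 − €7,191,900 = €8,846,910.70. Interest = €1,190,900.00, so EBIT − I = €7,656,010.70.
Degree of total leverage = total CM / (EBIT − interest) = €16,038,810.70 / €7,656,010.70 = 2.0949.

2.09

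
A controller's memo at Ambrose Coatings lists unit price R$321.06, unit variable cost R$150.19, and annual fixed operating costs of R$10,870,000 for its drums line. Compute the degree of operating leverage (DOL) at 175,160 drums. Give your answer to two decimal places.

Total contribution margin = 175,160 × R$170.87 = R$29,929,589.20.
EBIT = R$29,929,589.20 − R$10,870,000 = R$19,059,589.20.
Degree of operating leverage = R$29,929,589.20 / R$19,059,589.20 = 1.5703.

1.57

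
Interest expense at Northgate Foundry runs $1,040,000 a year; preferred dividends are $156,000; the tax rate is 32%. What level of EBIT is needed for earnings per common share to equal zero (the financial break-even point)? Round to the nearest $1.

$1,269,412

Grossing the preferred dividend up to pre-tax terms: $156,000 / (1 − 0.32) = $229,411.76.
EPS = 0 when EBIT covers interest plus the pre-tax preferred burden: $1,040,000 + $229,411.76 = $1,269,411.76.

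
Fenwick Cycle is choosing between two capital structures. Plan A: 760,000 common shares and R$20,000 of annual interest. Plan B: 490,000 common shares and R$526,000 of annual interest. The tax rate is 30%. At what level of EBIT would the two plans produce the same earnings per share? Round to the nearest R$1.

At indifference, (EBIT − 20,000)(1 − t)/760,000 = (EBIT − 526,000)(1 − t)/490,000.
Cancelling (1 − t) and cross-multiplying: 490,000·(EBIT − 20,000) = 760,000·(EBIT − 526,000).
EBIT × (760,000 − 490,000) = 526,000 × 760,000 − 20,000 × 490,000 = 389,960,000,000, so EBIT = 389,960,000,000 ÷ 270,000 = 1,444,296.30.

R$1,444,296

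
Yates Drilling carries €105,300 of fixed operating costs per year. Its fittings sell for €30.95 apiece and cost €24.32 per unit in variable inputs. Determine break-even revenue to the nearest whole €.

€491,559

Contribution margin per unit = €30.95 − €24.32 = €6.63, a CM ratio of €6.63 ÷ €30.95 = 0.2142.
Break-even sales = FC ÷ CM ratio = €105,300 × €30.95 / €6.63 = €491,559.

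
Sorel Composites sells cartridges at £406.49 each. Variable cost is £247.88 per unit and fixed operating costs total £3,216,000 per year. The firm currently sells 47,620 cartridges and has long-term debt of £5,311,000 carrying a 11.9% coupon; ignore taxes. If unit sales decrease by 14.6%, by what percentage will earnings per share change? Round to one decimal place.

-29.8%

Contribution at this volume is 47,620 × £158.61 = £7,553,008.20.
EBIT = £7,553,008.20 − £3,216,000 = £4,337,008.20.
After interest of £632,009.00, pre-tax earnings = £3,704,999.20.
Degree of combined leverage = contribution ÷ (EBIT − I) = £7,553,008.20 ÷ £3,704,999.20 = 2.0386.
%ΔEPS = DCL × %ΔSales = 2.0386 × -14.6% = -29.8%.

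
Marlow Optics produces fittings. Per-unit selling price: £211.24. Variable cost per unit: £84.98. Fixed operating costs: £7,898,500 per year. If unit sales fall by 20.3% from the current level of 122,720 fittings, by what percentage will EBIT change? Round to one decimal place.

-41.4%

Total contribution margin = 122,720 × £126.26 = £15,494,627.20.
EBIT = £15,494,627.20 − £7,898,500 = £7,596,127.20.
Degree of operating leverage = £15,494,627.20 / £7,596,127.20 = 2.0398.
Operating income changes by 2.0398 × -20.3% = -41.4%.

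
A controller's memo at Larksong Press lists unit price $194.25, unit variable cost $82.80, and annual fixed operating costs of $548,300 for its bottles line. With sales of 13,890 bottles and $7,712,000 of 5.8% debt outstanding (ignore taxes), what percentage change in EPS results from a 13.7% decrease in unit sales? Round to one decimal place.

-38.4%

Contribution at this volume is 13,890 × $111.45 = $1,548,040.50.
Subtracting fixed costs: EBIT = $1,548,040.50 − $548,300 = $999,740.50.
Interest = $447,296.00, so EBIT − I = $552,444.50.
Degree of combined leverage = contribution ÷ (EBIT − I) = $1,548,040.50 ÷ $552,444.50 = 2.8022.
%ΔEPS = DCL × %ΔSales = 2.8022 × -13.7% = -38.4%.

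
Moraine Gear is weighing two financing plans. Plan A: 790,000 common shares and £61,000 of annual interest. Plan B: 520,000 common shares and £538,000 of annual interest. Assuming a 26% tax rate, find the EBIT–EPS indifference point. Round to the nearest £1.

Set EPS_A = EPS_B: (EBIT − £61,000)(1 − 0.26) ÷ 790,000 = (EBIT − £538,000)(1 − 0.26) ÷ 520,000.
Cancelling (1 − t) and cross-multiplying: 520,000·(EBIT − 61,000) = 790,000·(EBIT − 538,000).
EBIT × (790,000 − 520,000) = 538,000 × 790,000 − 61,000 × 520,000 = 393,300,000,000, so EBIT = 393,300,000,000 ÷ 270,000 = 1,456,666.67.

£1,456,667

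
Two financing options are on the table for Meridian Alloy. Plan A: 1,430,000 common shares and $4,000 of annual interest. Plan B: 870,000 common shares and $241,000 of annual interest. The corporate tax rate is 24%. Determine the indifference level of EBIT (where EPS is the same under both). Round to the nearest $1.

$609,196

At indifference, (EBIT − 4,000)(1 − t)/1,430,000 = (EBIT − 241,000)(1 − t)/870,000.
Cancelling (1 − t) and cross-multiplying: 870,000·(EBIT − 4,000) = 1,430,000·(EBIT − 241,000).
EBIT × (1,430,000 − 870,000) = 241,000 × 1,430,000 − 4,000 × 870,000 = 341,150,000,000, so EBIT = 341,150,000,000 ÷ 560,000 = 609,196.43.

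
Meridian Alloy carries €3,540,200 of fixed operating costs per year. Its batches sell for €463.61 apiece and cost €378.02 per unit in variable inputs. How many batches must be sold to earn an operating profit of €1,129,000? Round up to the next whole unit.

Each unit contributes €463.61 − €378.02 = €85.59.
Need Q such that Q × €85.59 − €3,540,200 = €1,129,000, i.e. Q = €4,669,200 / €85.59 = 54,553.10 → 54,554.

54,554 batches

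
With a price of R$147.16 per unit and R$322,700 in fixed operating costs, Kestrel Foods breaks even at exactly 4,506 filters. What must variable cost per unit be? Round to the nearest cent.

Contribution per unit must be FC / Q = R$322,700 / 4,506 = R$71.6156.
Hence VC = price − CM = R$147.16 − R$71.6156 = R$75.54.

R$75.54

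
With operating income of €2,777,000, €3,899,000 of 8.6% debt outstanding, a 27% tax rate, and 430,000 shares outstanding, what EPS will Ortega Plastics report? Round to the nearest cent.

Interest = €335,314.00, so EBT = €2,777,000 − €335,314.00 = €2,441,686.00.
After tax at 27%: net income = €2,441,686.00 × 0.73 = €1,782,430.78.
Per share: €1,782,430.78 / 430,000 shares = €4.15.

€4.15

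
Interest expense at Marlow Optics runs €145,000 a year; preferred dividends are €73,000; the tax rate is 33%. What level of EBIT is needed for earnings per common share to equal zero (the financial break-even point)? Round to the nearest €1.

Grossing the preferred dividend up to pre-tax terms: €73,000 / (1 − 0.33) = €108,955.22.
Financial break-even EBIT = interest + D_p ÷ (1 − t) = €145,000 + €108,955.22 = €253,955.22.

€253,955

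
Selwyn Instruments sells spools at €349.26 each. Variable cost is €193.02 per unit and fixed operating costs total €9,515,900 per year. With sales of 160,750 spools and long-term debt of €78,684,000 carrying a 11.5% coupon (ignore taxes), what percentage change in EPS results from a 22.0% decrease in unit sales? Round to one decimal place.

At 160,750 units, contribution = 160,750 × €156.24 = €25,115,580.00.
Subtracting fixed costs: EBIT = €25,115,580.00 − €9,515,900 = €15,599,680.00.
Interest = €9,048,660.00, so EBIT − I = €6,551,020.00.
Degree of combined leverage = contribution ÷ (EBIT − I) = €25,115,580.00 ÷ €6,551,020.00 = 3.8338.
%ΔEPS = DCL × %ΔSales = 3.8338 × -22.0% = -84.3%.

-84.3%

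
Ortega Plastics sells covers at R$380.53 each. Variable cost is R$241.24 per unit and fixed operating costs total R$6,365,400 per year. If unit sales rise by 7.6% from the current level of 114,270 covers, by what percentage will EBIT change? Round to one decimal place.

Contribution at this volume is 114,270 × R$139.29 = R$15,916,668.30.
EBIT = R$15,916,668.30 − R$6,365,400 = R$9,551,268.30.
So DOL = total CM / EBIT = R$15,916,668.30 / R$9,551,268.30 = 1.6664.
So EBIT moves 1.6664 × (+7.6%) = +12.7%.

+12.7%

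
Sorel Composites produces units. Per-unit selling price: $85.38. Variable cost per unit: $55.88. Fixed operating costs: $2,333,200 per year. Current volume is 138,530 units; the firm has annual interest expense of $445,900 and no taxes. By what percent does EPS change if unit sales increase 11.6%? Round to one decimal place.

+36.3%

At 138,530 units, contribution = 138,530 × $29.50 = $4,086,635.00.
Subtracting fixed costs: EBIT = $4,086,635.00 − $2,333,200 = $1,753,435.00.
Interest = $445,900.00, so EBIT − I = $1,307,535.00.
Degree of combined leverage = contribution ÷ (EBIT − I) = $4,086,635.00 ÷ $1,307,535.00 = 3.1254.
EPS therefore changes by 3.1254 × (+11.6%) = +36.3%.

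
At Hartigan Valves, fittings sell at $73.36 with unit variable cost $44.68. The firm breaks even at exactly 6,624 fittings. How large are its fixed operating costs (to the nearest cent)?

$189,976.32

Unit CM = price − variable cost = $73.36 − $44.68 = $28.68.
Since BE = FC / CM, FC = 6,624 × $28.68 = $189,976.32.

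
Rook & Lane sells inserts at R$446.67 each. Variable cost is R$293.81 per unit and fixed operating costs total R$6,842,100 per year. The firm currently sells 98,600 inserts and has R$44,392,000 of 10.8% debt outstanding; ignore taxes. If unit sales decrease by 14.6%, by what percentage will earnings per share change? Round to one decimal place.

-64.1%

Total contribution margin = 98,600 × R$152.86 = R$15,071,996.00.
EBIT = R$15,071,996.00 − R$6,842,100 = R$8,229,896.00.
Interest = R$4,794,336.00, so EBIT − I = R$3,435,560.00.
DCL = total CM / (EBIT − I) = R$15,071,996.00 / R$3,435,560.00 = 4.3871.
%ΔEPS = DCL × %ΔSales = 4.3871 × -14.6% = -64.1%.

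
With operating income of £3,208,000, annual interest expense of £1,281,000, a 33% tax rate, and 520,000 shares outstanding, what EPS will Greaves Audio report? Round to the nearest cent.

£2.48

Interest = £1,281,000.00, so EBT = £3,208,000 − £1,281,000.00 = £1,927,000.00.
After tax at 33%: net income = £1,927,000.00 × 0.67 = £1,291,090.00.
Per share: £1,291,090.00 / 520,000 shares = £2.48.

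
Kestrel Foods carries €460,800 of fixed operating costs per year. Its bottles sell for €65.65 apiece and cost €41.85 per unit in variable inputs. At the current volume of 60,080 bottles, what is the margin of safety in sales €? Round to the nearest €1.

Contribution margin per unit = €65.65 − €41.85 = €23.80. Break-even units = €460,800 ÷ €23.80 = 19,361.34; break-even revenue = 19,361.34 × €65.65 = €1,271,072.27.
Actual sales revenue = 60,080 × €65.65 = €3,944,252.00.
Margin of safety = €3,944,252.00 − €1,271,072.27 = €2,673,180.

€2,673,180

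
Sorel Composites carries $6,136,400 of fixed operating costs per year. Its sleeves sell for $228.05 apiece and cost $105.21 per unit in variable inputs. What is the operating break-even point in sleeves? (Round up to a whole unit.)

49,955 sleeves

Unit CM = price − variable cost = $228.05 − $105.21 = $122.84.
Break-even volume = fixed costs ÷ CM per unit = $6,136,400 ÷ $122.84 = 49,954.41, so 49,955 sleeves.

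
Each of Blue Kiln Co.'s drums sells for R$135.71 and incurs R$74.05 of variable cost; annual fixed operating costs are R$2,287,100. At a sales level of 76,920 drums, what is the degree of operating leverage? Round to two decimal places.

Total contribution margin = 76,920 × R$61.66 = R$4,742,887.20.
Operating income = contribution − fixed costs = R$4,742,887.20 − R$2,287,100 = R$2,455,787.20.
So DOL = total CM / EBIT = R$4,742,887.20 / R$2,455,787.20 = 1.9313.

1.93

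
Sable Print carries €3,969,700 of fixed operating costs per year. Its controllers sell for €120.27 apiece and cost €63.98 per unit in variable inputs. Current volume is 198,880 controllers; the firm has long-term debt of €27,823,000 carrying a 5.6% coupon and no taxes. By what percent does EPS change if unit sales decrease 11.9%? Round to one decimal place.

At 198,880 units, contribution = 198,880 × €56.29 = €11,194,955.20.
Subtracting fixed costs: EBIT = €11,194,955.20 − €3,969,700 = €7,225,255.20.
Interest = €1,558,088.00, so EBIT − I = €5,667,167.20.
DCL = total CM / (EBIT − I) = €11,194,955.20 / €5,667,167.20 = 1.9754.
%ΔEPS = DCL × %ΔSales = 1.9754 × -11.9% = -23.5%.

-23.5%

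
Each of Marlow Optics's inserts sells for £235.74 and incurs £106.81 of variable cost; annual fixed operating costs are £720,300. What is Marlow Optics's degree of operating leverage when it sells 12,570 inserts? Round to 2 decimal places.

Total contribution margin = 12,570 × £128.93 = £1,620,650.10.
EBIT = £1,620,650.10 − £720,300 = £900,350.10.
Degree of operating leverage = £1,620,650.10 / £900,350.10 = 1.8000.

1.80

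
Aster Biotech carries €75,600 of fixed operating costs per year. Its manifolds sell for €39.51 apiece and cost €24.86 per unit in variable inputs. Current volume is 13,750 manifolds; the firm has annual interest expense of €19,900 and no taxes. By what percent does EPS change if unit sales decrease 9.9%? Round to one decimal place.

Total contribution margin = 13,750 × €14.65 = €201,437.50.
Subtracting fixed costs: EBIT = €201,437.50 − €75,600 = €125,837.50.
After interest of €19,900.00, pre-tax earnings = €105,937.50.
Degree of combined leverage = contribution ÷ (EBIT − I) = €201,437.50 ÷ €105,937.50 = 1.9015.
%ΔEPS = DCL × %ΔSales = 1.9015 × -9.9% = -18.8%.

-18.8%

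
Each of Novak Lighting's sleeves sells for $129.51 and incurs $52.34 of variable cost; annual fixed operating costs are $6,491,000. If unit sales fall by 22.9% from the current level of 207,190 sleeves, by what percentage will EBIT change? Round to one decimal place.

Contribution at this volume is 207,190 × $77.17 = $15,988,852.30.
EBIT = $15,988,852.30 − $6,491,000 = $9,497,852.30.
Degree of operating leverage = $15,988,852.30 / $9,497,852.30 = 1.6834.
So EBIT moves 1.6834 × (-22.9%) = -38.6%.

-38.6%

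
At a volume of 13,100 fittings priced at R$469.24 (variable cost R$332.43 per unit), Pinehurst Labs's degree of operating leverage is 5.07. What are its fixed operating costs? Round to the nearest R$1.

Total contribution margin = 13,100 × R$136.81 = R$1,792,211.00.
Since DOL = CM ÷ EBIT, EBIT = R$1,792,211.00 ÷ 5.07 = R$353,493.29.
Fixed costs = CM − EBIT = R$1,792,211.00 − R$353,493.29 = R$1,438,718.

R$1,438,718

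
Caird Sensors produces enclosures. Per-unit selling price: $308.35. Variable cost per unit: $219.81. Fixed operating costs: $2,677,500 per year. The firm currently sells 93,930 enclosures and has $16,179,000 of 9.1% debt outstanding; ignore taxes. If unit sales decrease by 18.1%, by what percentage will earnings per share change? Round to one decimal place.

Total contribution margin = 93,930 × $88.54 = $8,316,562.20.
Subtracting fixed costs: EBIT = $8,316,562.20 − $2,677,500 = $5,639,062.20.
After interest of $1,472,289.00, pre-tax earnings = $4,166,773.20.
DCL = total CM / (EBIT − I) = $8,316,562.20 / $4,166,773.20 = 1.9959.
EPS therefore changes by 1.9959 × (-18.1%) = -36.1%.

-36.1%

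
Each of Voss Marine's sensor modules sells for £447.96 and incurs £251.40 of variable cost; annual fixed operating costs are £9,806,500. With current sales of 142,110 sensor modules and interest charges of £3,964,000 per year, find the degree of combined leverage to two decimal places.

Total contribution margin = 142,110 × £196.56 = £27,933,141.60.
Operating income = contribution − fixed costs = £27,933,141.60 − £9,806,500 = £18,126,641.60. Interest = £3,964,000.00.
DOL = £27,933,141.60 ÷ £18,126,641.60 = 1.5410; DFL = £18,126,641.60 ÷ £14,162,641.60 = 1.2799.
DCL = DOL × DFL = 1.5410 × 1.2799 = 1.9723.

1.97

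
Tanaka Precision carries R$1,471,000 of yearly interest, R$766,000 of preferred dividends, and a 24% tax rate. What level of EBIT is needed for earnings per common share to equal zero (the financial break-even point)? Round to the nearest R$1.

R$2,478,895

Preferred dividends are paid after tax, so their pre-tax equivalent is R$766,000 ÷ (1 − 0.24) = R$1,007,894.74.
EPS = 0 when EBIT covers interest plus the pre-tax preferred burden: R$1,471,000 + R$1,007,894.74 = R$2,478,894.74.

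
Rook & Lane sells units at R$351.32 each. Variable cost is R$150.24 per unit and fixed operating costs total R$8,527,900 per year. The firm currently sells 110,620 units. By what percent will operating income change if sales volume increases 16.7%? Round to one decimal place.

+27.1%

Contribution at this volume is 110,620 × R$201.08 = R$22,243,469.60.
Operating income = contribution − fixed costs = R$22,243,469.60 − R$8,527,900 = R$13,715,569.60.
So DOL = total CM / EBIT = R$22,243,469.60 / R$13,715,569.60 = 1.6218.
So EBIT moves 1.6218 × (+16.7%) = +27.1%.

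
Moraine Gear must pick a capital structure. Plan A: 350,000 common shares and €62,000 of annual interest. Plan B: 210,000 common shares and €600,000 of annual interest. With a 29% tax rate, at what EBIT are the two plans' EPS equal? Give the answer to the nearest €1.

€1,407,000

Set EPS_A = EPS_B: (EBIT − €62,000)(1 − 0.29) ÷ 350,000 = (EBIT − €600,000)(1 − 0.29) ÷ 210,000.
The (1 − t) factor cancels: (EBIT − 62,000) × 210,000 = (EBIT − 600,000) × 350,000.
EBIT × (350,000 − 210,000) = 600,000 × 350,000 − 62,000 × 210,000 = 196,980,000,000, so EBIT = 196,980,000,000 ÷ 140,000 = 1,407,000.00.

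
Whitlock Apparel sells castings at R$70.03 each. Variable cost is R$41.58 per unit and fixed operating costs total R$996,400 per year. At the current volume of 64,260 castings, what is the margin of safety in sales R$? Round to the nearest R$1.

Each unit contributes R$70.03 − R$41.58 = R$28.45. Break-even units = R$996,400 ÷ R$28.45 = 35,022.85; break-even revenue = 35,022.85 × R$70.03 = R$2,452,649.98.
Actual sales revenue = 64,260 × R$70.03 = R$4,500,127.80.
Margin of safety = R$4,500,127.80 − R$2,452,649.98 = R$2,047,478.

R$2,047,478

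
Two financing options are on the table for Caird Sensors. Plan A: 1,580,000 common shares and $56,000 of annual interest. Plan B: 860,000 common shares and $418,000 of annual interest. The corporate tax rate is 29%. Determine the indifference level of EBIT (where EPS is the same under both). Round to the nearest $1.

Set EPS_A = EPS_B: (EBIT − $56,000)(1 − 0.29) ÷ 1,580,000 = (EBIT − $418,000)(1 − 0.29) ÷ 860,000.
The (1 − t) factor cancels: (EBIT − 56,000) × 860,000 = (EBIT − 418,000) × 1,580,000.
EBIT × (1,580,000 − 860,000) = 418,000 × 1,580,000 − 56,000 × 860,000 = 612,280,000,000, so EBIT = 612,280,000,000 ÷ 720,000 = 850,388.89.

$850,389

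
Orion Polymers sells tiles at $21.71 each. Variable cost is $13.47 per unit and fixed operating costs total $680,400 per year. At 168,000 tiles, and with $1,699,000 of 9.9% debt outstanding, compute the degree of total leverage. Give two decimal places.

2.58

Total contribution margin = 168,000 × $8.24 = $1,384,320.00.
Operating income = contribution − fixed costs = $1,384,320.00 − $680,400 = $703,920.00. Interest = $168,201.00, so EBIT − I = $535,719.00.
Degree of total leverage = total CM / (EBIT − interest) = $1,384,320.00 / $535,719.00 = 2.5840.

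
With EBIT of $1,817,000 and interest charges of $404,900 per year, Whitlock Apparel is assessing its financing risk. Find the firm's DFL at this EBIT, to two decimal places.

Annual interest charges come to $404,900.00.
DFL = EBIT ÷ (EBIT − I) = $1,817,000 ÷ ($1,817,000 − $404,900.00) = $1,817,000 ÷ $1,412,100.00 = 1.2867.

1.29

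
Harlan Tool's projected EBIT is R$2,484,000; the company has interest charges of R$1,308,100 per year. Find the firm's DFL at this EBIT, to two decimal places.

2.11

Annual interest charges come to R$1,308,100.00.
Degree of financial leverage = EBIT / (EBIT − interest) = R$2,484,000 / R$1,175,900.00 = 2.1124.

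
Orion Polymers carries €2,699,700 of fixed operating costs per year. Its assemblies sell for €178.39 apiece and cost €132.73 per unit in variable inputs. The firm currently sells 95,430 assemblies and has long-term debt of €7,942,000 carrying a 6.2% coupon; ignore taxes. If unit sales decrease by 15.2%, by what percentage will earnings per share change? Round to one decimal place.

Total contribution margin = 95,430 × €45.66 = €4,357,333.80.
Operating income = contribution − fixed costs = €4,357,333.80 − €2,699,700 = €1,657,633.80.
After interest of €492,404.00, pre-tax earnings = €1,165,229.80.
Degree of combined leverage = contribution ÷ (EBIT − I) = €4,357,333.80 ÷ €1,165,229.80 = 3.7395.
%ΔEPS = DCL × %ΔSales = 3.7395 × -15.2% = -56.8%.

-56.8%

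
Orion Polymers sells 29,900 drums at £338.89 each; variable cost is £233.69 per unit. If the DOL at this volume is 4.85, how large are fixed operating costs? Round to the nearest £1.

Total contribution margin = 29,900 × £105.20 = £3,145,480.00.
DOL = contribution / EBIT, so EBIT = £3,145,480.00 / 4.85 = £648,552.58.
And FC = contribution − EBIT = £3,145,480.00 − £648,552.58 = £2,496,927.

£2,496,927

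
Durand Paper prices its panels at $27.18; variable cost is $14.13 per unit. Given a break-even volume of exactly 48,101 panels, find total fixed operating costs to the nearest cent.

Unit CM = price − variable cost = $27.18 − $14.13 = $13.05.
Since BE = FC / CM, FC = 48,101 × $13.05 = $627,718.05.

$627,718.05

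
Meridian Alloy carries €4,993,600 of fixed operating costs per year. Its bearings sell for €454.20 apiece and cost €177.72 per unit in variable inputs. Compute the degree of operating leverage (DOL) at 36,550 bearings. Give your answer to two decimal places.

Total contribution margin = 36,550 × €276.48 = €10,105,344.00.
Operating income = contribution − fixed costs = €10,105,344.00 − €4,993,600 = €5,111,744.00.
So DOL = total CM / EBIT = €10,105,344.00 / €5,111,744.00 = 1.9769.

1.98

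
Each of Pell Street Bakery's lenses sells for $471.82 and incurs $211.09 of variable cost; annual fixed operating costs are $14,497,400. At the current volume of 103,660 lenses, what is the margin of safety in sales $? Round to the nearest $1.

$22,674,200

Contribution margin per unit = $471.82 − $211.09 = $260.73. Break-even units = $14,497,400 ÷ $260.73 = 55,603.11; break-even revenue = 55,603.11 × $471.82 = $26,234,661.40.
Current sales = 103,660 × $471.82 = $48,908,861.20.
Margin of safety = $48,908,861.20 − $26,234,661.40 = $22,674,200.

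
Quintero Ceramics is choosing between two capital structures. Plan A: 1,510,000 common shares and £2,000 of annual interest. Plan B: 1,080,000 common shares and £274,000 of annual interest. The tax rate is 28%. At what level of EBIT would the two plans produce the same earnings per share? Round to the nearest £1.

£957,163

Set EPS_A = EPS_B: (EBIT − £2,000)(1 − 0.28) ÷ 1,510,000 = (EBIT − £274,000)(1 − 0.28) ÷ 1,080,000.
Cancelling (1 − t) and cross-multiplying: 1,080,000·(EBIT − 2,000) = 1,510,000·(EBIT − 274,000).
Solving, EBIT = (274,000·1,510,000 − 2,000·1,080,000) / (1,510,000 − 1,080,000) = 411,580,000,000 / 430,000 = 957,162.79.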